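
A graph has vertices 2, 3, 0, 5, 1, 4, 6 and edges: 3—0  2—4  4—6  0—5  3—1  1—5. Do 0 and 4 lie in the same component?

The component containing 0 is {0, 1, 3, 5}, and 4 is not in it.

No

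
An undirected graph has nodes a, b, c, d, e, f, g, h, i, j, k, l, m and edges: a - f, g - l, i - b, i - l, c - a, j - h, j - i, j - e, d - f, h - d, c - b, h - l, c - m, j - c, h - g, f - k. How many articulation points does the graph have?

Removing c increases the component count from 1 to 2, so c is a cut vertex.
Removing f increases the component count from 1 to 2, so f is a cut vertex.
Removing j increases the component count from 1 to 2, so j is a cut vertex.
By contrast removing b leaves 1 component; it is not a cut vertex. No other vertex is a cut vertex either.

3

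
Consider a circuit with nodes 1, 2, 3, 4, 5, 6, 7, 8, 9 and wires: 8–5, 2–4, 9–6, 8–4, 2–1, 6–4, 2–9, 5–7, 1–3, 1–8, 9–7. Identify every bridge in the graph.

1-3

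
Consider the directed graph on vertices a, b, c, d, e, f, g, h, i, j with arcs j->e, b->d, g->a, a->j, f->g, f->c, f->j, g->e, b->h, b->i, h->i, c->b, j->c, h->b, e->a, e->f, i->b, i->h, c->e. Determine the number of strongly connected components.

3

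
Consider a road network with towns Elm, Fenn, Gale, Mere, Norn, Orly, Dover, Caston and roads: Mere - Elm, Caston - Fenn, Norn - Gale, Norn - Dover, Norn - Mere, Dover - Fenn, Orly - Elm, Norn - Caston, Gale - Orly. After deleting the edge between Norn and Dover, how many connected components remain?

1

Norn and Dover are still connected via Norn-Caston-Fenn-Dover, so the component count stays at 1.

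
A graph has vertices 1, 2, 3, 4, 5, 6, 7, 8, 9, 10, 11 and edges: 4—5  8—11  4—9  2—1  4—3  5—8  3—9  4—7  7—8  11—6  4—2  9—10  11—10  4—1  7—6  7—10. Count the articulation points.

1

Removing 4 increases the component count from 1 to 2, so 4 is a cut vertex.
By contrast removing 11 leaves 1 component; it is not a cut vertex. No other vertex is a cut vertex either.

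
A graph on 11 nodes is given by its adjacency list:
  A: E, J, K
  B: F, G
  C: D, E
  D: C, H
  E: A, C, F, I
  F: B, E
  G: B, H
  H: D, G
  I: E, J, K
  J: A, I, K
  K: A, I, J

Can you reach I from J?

From J we can reach A, B, C, D, E, F, G, H, I, J, K, which includes I.

Yes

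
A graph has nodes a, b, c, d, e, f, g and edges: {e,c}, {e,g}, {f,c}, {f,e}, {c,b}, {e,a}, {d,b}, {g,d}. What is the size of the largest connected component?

7

Starting from a we can reach a, b, c, d, e, f, g. That is one component of size 7.
The largest has 7 vertices.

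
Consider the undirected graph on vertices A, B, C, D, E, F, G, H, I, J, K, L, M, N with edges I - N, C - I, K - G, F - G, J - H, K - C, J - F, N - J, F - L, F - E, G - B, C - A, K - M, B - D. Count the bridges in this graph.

The edges on the cycle K-C-I-N-J-F-G-K are not bridges since each lies on that cycle.
But removing B - D disconnects B from D; removing J - H disconnects J from H; removing B - G disconnects B from G; removing K - M disconnects K from M — these are bridges.
In total 7 edges are bridges.

7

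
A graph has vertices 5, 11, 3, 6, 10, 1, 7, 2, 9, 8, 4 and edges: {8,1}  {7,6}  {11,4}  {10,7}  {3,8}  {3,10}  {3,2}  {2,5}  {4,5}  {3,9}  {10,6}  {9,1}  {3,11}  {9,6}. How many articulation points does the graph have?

1

Removing 3 increases the component count from 1 to 2, so 3 is a cut vertex.
By contrast removing 2 leaves 1 component; it is not a cut vertex. No other vertex is a cut vertex either.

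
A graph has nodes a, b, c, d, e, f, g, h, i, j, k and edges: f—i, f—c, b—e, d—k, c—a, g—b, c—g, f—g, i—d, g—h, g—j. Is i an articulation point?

Yes

Deleting i raises the number of components from 1 to 2, so i is a cut vertex.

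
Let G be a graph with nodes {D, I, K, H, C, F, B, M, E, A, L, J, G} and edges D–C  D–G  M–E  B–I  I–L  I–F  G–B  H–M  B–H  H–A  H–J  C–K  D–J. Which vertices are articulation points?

B, C, D, H, I, M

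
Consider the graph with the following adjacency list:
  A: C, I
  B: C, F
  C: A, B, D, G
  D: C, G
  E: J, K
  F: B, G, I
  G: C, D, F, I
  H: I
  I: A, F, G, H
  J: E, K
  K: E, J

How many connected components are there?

2

Starting from E we can reach E, J, K. That is one component of size 3.
Starting from A we can reach A, B, C, D, F, G, H, I. That is one component of size 8.
Total: 2 components.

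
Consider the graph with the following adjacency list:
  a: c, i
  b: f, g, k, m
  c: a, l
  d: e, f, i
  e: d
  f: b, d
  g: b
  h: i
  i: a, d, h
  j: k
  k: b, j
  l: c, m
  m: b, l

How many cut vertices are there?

4

Removing b increases the component count from 1 to 3, so b is a cut vertex.
Removing d increases the component count from 1 to 2, so d is a cut vertex.
Removing i increases the component count from 1 to 2, so i is a cut vertex.
Likewise k is a cut vertex.
By contrast removing h leaves 1 component; it is not a cut vertex. No other vertex is a cut vertex either.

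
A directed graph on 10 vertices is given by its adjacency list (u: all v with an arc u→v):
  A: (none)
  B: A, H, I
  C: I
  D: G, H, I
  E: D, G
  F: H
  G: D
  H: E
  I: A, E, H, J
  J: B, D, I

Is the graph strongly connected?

No

There is no directed path from E to C, so the graph is not strongly connected.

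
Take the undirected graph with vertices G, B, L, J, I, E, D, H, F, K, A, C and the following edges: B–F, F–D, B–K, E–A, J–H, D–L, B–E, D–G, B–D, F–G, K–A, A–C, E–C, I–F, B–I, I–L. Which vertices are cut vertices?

B

Removing B increases the component count from 2 to 3, so B is a cut vertex.
By contrast removing K leaves 2 components; it is not a cut vertex. No other vertex is a cut vertex either.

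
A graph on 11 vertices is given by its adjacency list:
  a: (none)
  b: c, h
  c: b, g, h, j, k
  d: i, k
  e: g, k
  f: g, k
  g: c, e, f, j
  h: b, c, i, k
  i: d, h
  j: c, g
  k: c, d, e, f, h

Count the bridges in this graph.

The edges on the cycle c-b-h-c are not bridges since each lies on that cycle.
Every edge lies on some cycle, so there are no bridges.

0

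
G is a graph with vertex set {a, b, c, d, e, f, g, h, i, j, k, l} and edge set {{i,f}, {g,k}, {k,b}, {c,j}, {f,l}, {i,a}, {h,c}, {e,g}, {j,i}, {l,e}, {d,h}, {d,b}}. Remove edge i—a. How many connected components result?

Before removal there is 1 component.
i—a is a bridge — removing it separates i's side from a's side.
After removal: 2 components.

2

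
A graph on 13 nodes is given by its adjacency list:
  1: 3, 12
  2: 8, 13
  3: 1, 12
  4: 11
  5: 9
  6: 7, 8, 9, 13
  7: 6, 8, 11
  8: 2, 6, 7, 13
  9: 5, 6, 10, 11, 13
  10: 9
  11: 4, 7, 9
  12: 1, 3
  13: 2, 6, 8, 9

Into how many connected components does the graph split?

Starting from 1 we can reach 1, 3, 12. That is one component of size 3.
Starting from 2 we can reach 2, 4, 5, 6, 7, 8, 9, 10, 11, 13. That is one component of size 10.
Total: 2 components.

2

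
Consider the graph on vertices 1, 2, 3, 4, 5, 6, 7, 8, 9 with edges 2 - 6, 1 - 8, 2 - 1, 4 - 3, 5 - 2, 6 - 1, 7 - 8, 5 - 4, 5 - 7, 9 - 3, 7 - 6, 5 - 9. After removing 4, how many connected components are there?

1

With 4 gone, the remaining components are: {1, 2, 3, 5, 6, 7, 8, 9}.
That is 1 component.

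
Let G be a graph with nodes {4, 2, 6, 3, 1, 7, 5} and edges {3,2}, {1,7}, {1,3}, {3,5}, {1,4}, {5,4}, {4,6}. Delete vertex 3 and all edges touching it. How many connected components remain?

2

With 3 gone, the remaining components are: {2}; {1, 4, 5, 6, 7}.
That is 2 components.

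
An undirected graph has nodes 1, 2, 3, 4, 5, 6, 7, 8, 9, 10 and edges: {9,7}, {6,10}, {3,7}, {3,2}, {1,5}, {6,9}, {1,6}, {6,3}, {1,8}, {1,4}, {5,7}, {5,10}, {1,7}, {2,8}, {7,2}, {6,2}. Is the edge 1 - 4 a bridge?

Removing 1 - 4 leaves no path between 1 and 4: the component count goes from 1 to 2. So it is a bridge.

Yes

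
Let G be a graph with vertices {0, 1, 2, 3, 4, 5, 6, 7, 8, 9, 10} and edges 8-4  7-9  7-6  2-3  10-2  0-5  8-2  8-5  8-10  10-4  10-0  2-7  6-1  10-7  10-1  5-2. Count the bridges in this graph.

2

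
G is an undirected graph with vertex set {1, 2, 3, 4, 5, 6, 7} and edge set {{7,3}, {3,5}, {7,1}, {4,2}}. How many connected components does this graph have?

3

6 is isolated — a component by itself.
Starting from 2 we can reach 2, 4. That is one component of size 2.
Starting from 1 we can reach 1, 3, 5, 7. That is one component of size 4.
Total: 3 components.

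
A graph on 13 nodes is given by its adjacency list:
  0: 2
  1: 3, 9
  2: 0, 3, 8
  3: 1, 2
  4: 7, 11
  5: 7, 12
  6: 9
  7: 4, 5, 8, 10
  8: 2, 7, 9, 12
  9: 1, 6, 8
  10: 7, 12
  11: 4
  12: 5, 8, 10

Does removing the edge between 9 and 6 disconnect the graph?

Yes

Removing 9-6 leaves no path between 9 and 6: the component count goes from 1 to 2. So it is a bridge.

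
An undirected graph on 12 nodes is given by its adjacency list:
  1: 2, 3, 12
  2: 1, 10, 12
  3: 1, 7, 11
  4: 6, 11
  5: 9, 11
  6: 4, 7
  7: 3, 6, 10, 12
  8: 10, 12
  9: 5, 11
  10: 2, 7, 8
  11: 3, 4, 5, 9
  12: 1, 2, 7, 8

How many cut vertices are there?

Removing 11 increases the component count from 1 to 2, so 11 is a cut vertex.
By contrast removing 12 leaves 1 component; it is not a cut vertex. No other vertex is a cut vertex either.

1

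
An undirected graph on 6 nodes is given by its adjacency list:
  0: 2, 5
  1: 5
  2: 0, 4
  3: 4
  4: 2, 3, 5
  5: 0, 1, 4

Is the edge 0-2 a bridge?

No

After removing 0-2, the path 0-5-4-2 still connects them, so the edge is not a bridge.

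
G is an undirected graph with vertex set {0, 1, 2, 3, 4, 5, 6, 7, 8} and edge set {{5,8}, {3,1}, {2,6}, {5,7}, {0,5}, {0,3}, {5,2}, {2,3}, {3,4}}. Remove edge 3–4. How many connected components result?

2

Before removal there is 1 component.
3–4 is a bridge — removing it separates 3's side from 4's side.
After removal: 2 components.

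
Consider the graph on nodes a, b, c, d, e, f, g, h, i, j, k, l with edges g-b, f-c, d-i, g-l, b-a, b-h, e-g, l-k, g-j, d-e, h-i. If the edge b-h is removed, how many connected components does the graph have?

2

b and h are still connected via b-g-e-d-i-h, so the component count stays at 2.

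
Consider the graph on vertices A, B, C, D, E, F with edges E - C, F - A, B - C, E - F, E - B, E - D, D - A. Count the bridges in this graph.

0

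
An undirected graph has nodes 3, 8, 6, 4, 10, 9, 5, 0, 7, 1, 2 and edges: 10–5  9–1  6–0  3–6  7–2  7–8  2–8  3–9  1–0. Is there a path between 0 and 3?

Yes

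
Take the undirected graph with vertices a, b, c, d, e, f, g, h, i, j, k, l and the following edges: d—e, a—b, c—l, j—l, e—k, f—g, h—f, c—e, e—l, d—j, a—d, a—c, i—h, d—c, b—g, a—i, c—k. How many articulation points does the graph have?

Removing a increases the component count from 1 to 2, so a is a cut vertex.
By contrast removing f leaves 1 component; it is not a cut vertex. No other vertex is a cut vertex either.

1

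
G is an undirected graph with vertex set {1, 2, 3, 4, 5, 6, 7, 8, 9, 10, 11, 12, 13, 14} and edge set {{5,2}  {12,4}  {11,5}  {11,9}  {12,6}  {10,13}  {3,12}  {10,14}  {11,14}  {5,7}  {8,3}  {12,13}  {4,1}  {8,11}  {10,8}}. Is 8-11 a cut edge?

No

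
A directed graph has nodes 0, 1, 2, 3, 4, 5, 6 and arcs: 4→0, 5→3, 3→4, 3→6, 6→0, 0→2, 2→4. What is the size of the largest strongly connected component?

3

{0, 2, 4} are all mutually reachable — one SCC of size 3.
{5} is an SCC by itself.
{6} is an SCC by itself.
{3} is an SCC by itself.
{1} is an SCC by itself.
The largest has 3 vertices.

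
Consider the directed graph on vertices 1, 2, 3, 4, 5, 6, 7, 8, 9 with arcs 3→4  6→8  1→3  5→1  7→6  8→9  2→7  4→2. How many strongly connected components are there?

9

{9} is an SCC by itself.
{4} is an SCC by itself.
{7} is an SCC by itself.
{5} is an SCC by itself.
{6} is an SCC by itself.
(and 4 more singleton SCCs)
That gives 9 strongly connected components.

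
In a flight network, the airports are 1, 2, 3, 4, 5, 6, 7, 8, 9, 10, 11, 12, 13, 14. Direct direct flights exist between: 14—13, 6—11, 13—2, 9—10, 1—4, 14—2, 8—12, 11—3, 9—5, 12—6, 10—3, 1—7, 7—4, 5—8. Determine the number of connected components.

3

Starting from 1 we can reach 1, 4, 7. That is one component of size 3.
Starting from 2 we can reach 2, 13, 14. That is one component of size 3.
Starting from 3 we can reach 3, 5, 6, 8, 9, 10, 11, 12. That is one component of size 8.
Total: 3 components.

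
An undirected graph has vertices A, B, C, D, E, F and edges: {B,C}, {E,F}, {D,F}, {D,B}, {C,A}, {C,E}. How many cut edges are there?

The edges on the cycle D-B-C-E-F-D are not bridges since each lies on that cycle.
But removing C–A disconnects C from A — this is a bridge.

1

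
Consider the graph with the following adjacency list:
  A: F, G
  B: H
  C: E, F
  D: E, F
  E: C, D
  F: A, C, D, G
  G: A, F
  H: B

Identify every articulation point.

F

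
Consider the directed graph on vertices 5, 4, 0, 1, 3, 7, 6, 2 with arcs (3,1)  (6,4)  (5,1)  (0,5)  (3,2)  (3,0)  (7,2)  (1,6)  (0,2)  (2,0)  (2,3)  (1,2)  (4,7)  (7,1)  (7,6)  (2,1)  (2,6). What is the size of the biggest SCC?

{0, 1, 2, 3, 4, 5, 6, 7} are all mutually reachable — one SCC of size 8.
The largest has 8 vertices.

8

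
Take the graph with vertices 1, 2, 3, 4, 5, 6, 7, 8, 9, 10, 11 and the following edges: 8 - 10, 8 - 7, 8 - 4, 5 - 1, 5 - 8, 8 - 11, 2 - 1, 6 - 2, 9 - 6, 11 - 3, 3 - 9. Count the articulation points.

Removing 8 increases the component count from 1 to 4, so 8 is a cut vertex.
By contrast removing 4 leaves 1 component; it is not a cut vertex. No other vertex is a cut vertex either.

1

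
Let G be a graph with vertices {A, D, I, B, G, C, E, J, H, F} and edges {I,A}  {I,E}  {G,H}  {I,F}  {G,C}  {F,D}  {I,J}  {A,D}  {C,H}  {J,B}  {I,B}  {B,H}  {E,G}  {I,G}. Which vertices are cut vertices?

I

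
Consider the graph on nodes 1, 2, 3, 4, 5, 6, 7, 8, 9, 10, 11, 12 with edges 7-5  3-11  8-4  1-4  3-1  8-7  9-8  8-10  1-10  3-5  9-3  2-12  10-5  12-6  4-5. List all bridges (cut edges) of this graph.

The edges on the cycle 8-7-5-4-8 are not bridges since each lies on that cycle.
But removing 3-11 disconnects 3 from 11; removing 12-6 disconnects 12 from 6; removing 2-12 disconnects 2 from 12 — these are bridges.

11-3, 12-2, 12-6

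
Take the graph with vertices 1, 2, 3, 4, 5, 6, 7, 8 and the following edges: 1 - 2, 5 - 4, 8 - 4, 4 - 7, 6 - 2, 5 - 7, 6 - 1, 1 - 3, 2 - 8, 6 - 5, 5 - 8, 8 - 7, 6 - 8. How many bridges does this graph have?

The edges on the cycle 6-1-2-6 are not bridges since each lies on that cycle.
But removing 3 - 1 disconnects 3 from 1 — this is a bridge.

1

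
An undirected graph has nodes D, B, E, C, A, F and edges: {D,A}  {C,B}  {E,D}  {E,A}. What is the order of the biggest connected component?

F is isolated — a component by itself.
Starting from B we can reach B, C. That is one component of size 2.
Starting from A we can reach A, D, E. That is one component of size 3.
The largest has 3 vertices.

3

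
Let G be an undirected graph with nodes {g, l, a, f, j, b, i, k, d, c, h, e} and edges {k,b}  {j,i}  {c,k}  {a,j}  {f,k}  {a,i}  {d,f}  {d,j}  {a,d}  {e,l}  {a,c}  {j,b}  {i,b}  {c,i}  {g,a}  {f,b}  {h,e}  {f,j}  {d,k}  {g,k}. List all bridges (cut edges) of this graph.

The edges on the cycle a-c-i-a are not bridges since each lies on that cycle.
But removing e - l disconnects e from l; removing h - e disconnects h from e — these are bridges.

e-h, e-l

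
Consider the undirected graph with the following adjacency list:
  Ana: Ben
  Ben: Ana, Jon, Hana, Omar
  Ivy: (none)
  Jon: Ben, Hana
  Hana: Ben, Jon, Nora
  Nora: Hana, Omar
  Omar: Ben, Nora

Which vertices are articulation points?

Removing Ben increases the component count from 2 to 3, so Ben is a cut vertex.
By contrast removing Hana leaves 2 components; it is not a cut vertex. No other vertex is a cut vertex either.

Ben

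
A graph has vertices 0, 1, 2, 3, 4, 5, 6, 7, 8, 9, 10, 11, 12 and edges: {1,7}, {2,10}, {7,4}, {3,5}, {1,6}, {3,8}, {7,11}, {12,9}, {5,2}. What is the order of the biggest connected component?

5

0 is isolated — a component by itself.
Starting from 9 we can reach 9, 12. That is one component of size 2.
Starting from 1 we can reach 1, 4, 6, 7, 11. That is one component of size 5.
Starting from 2 we can reach 2, 3, 5, 8, 10. That is one component of size 5.
The largest has 5 vertices.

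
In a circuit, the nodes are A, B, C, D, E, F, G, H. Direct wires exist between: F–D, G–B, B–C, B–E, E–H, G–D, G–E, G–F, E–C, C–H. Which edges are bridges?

none

The edges on the cycle G-F-D-G are not bridges since each lies on that cycle.
Every edge lies on some cycle, so there are no bridges.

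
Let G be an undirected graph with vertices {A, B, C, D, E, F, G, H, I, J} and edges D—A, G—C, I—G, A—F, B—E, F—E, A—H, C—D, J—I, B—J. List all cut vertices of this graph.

A

Removing A increases the component count from 1 to 2, so A is a cut vertex.
By contrast removing D leaves 1 component; it is not a cut vertex. No other vertex is a cut vertex either.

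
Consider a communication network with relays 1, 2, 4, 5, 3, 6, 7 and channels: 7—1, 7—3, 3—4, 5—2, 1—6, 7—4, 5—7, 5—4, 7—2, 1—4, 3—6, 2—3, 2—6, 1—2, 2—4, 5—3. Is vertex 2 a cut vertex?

Deleting 2 leaves 1 component (was 1) (its neighbors 1, 3, 4, 5, 6, 7 remain connected to each other), so 2 is not a cut vertex.

No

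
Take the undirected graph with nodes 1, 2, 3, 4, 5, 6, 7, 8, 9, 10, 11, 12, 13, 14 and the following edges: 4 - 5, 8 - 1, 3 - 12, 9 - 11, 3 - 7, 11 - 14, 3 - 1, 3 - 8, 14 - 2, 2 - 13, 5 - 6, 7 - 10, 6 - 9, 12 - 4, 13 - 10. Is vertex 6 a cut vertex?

No

Deleting 6 leaves 1 component (was 1) (its neighbors 5, 9 remain connected to each other), so 6 is not a cut vertex.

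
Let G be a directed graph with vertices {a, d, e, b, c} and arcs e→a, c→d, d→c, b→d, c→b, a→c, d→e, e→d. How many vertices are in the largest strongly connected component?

5

{a, b, c, d, e} are all mutually reachable — one SCC of size 5.
The largest has 5 vertices.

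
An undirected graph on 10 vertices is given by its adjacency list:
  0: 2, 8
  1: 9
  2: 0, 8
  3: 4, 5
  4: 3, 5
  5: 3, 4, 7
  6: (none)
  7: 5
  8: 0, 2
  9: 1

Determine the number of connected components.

4

6 is isolated — a component by itself.
Starting from 1 we can reach 1, 9. That is one component of size 2.
Starting from 0 we can reach 0, 2, 8. That is one component of size 3.
Starting from 3 we can reach 3, 4, 5, 7. That is one component of size 4.
Total: 4 components.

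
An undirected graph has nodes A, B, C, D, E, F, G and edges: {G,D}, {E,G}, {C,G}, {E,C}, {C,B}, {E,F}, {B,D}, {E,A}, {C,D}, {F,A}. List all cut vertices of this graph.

E

Removing E increases the component count from 1 to 2, so E is a cut vertex.
By contrast removing F leaves 1 component; it is not a cut vertex. No other vertex is a cut vertex either.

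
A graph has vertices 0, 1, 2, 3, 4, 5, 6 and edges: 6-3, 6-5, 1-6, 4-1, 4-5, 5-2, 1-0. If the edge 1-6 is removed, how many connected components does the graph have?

1

1 and 6 are still connected via 1-4-5-6, so the component count stays at 1.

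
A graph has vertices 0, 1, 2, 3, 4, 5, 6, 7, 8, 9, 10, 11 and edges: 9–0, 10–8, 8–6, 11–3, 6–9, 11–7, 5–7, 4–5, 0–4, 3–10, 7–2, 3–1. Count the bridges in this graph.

The edges on the cycle 11-3-10-8-6-9-0-4-5-7-11 are not bridges since each lies on that cycle.
But removing 3–1 disconnects 3 from 1; removing 7–2 disconnects 7 from 2 — these are bridges.
That makes 2 bridges.

2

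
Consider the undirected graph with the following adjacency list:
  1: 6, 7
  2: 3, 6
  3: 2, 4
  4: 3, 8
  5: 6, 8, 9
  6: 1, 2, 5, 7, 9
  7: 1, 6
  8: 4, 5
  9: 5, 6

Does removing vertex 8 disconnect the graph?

No

Deleting 8 leaves 1 component (was 1) (its neighbors 4, 5 remain connected to each other), so 8 is not a cut vertex.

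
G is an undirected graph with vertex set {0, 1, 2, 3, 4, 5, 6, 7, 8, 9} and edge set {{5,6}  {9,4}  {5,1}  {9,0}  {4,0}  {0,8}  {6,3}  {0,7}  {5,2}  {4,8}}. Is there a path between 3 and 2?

Yes

From 3 we can reach 1, 2, 3, 5, 6, which includes 2.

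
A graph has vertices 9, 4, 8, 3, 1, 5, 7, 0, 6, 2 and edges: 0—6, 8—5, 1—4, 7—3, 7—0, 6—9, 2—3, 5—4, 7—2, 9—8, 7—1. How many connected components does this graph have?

Starting from 0 we can reach 0, 1, 2, 3, 4, 5, 6, 7, 8, 9. That is one component of size 10.
Total: 1 component.

1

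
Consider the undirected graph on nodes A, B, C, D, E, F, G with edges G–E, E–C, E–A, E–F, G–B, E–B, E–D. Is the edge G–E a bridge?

No

After removing G–E, the path G-B-E still connects them, so the edge is not a bridge.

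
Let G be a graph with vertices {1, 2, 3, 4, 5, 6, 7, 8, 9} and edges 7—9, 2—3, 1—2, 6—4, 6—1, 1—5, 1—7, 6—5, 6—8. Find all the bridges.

The edges on the cycle 6-1-5-6 are not bridges since each lies on that cycle.
But removing 1—7 disconnects 1 from 7; removing 6—4 disconnects 6 from 4; removing 6—8 disconnects 6 from 8; removing 3—2 disconnects 3 from 2 — these are bridges.
In total 6 edges are bridges.

1-2, 1-7, 2-3, 4-6, 6-8, 7-9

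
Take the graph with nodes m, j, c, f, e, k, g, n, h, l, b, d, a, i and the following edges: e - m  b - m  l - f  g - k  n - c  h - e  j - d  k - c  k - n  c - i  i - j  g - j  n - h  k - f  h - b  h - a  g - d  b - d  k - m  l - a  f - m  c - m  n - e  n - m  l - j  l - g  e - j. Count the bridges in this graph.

0

The edges on the cycle g-k-n-h-b-d-g are not bridges since each lies on that cycle.
Every edge lies on some cycle, so there are no bridges.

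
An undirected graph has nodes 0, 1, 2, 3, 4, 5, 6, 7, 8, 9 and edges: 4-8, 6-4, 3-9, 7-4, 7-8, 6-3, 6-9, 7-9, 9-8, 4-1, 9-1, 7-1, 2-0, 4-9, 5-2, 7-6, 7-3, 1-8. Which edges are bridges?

0-2, 2-5

The edges on the cycle 7-6-4-7 are not bridges since each lies on that cycle.
But removing 2-0 disconnects 2 from 0; removing 2-5 disconnects 2 from 5 — these are bridges.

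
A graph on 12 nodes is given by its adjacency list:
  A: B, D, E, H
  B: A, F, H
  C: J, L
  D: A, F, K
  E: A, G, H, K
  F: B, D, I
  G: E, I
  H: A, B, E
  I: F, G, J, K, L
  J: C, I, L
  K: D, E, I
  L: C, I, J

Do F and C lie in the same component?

Yes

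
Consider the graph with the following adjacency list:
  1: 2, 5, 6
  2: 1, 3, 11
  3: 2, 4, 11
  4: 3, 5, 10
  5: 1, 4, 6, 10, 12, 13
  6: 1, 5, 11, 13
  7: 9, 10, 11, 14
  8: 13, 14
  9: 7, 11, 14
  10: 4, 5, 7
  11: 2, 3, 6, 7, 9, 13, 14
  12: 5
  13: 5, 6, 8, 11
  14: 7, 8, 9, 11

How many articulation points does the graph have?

1

Removing 5 increases the component count from 1 to 2, so 5 is a cut vertex.
By contrast removing 2 leaves 1 component; it is not a cut vertex. No other vertex is a cut vertex either.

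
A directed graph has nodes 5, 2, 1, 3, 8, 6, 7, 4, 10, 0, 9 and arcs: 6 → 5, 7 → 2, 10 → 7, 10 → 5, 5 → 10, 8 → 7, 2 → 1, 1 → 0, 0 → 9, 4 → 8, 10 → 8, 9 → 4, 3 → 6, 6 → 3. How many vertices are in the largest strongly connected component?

7

{0, 1, 2, 4, 7, 8, 9} are all mutually reachable — one SCC of size 7.
{3, 6} are all mutually reachable — one SCC of size 2.
{5, 10} are all mutually reachable — one SCC of size 2.
The largest has 7 vertices.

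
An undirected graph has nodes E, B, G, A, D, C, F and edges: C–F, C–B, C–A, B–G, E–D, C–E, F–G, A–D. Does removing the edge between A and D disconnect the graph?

No

After removing A–D, the path A-C-E-D still connects them, so the edge is not a bridge.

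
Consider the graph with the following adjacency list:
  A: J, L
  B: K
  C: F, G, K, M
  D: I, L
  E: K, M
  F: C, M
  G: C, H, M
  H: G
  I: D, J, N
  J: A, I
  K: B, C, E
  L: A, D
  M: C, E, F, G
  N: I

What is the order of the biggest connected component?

Starting from A we can reach A, D, I, J, L, N. That is one component of size 6.
Starting from B we can reach B, C, E, F, G, H, K, M. That is one component of size 8.
The largest has 8 vertices.

8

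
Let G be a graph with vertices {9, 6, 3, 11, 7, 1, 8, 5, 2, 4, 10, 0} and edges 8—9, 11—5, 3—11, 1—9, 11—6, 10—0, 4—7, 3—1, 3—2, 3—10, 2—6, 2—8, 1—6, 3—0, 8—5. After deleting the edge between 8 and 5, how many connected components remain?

2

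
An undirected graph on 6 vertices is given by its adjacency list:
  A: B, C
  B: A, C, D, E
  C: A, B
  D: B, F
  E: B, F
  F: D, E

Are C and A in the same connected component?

Yes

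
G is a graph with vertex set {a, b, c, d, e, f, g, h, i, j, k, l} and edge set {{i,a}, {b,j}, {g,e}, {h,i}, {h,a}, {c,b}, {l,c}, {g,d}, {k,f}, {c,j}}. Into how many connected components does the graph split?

4

Starting from f we can reach f, k. That is one component of size 2.
Starting from a we can reach a, h, i. That is one component of size 3.
Starting from d we can reach d, e, g. That is one component of size 3.
Starting from b we can reach b, c, j, l. That is one component of size 4.
Total: 4 components.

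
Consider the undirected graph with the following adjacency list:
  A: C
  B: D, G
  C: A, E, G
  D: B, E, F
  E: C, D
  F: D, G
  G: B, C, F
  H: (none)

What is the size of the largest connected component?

H is isolated — a component by itself.
Starting from A we can reach A, B, C, D, E, F, G. That is one component of size 7.
The largest has 7 vertices.

7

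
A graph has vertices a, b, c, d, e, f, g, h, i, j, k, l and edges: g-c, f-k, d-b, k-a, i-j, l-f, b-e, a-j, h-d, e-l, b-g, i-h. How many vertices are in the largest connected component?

Starting from a we can reach a, b, c, d, e, f, g, h, i, j, k, l. That is one component of size 12.
The largest has 12 vertices.

12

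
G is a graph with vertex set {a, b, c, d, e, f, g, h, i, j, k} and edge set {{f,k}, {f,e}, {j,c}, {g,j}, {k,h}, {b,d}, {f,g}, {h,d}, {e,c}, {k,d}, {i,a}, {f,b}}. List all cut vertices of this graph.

Removing f increases the component count from 2 to 3, so f is a cut vertex.
By contrast removing d leaves 2 components; it is not a cut vertex. No other vertex is a cut vertex either.

f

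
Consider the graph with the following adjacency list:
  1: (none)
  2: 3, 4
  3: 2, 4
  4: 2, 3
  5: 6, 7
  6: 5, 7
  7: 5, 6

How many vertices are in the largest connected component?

1 is isolated — a component by itself.
Starting from 2 we can reach 2, 3, 4. That is one component of size 3.
Starting from 5 we can reach 5, 6, 7. That is one component of size 3.
The largest has 3 vertices.

3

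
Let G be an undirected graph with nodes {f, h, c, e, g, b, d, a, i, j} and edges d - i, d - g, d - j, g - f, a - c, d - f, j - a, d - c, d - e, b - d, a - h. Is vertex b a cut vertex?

No

Deleting b leaves 1 component (was 1), so b is not a cut vertex.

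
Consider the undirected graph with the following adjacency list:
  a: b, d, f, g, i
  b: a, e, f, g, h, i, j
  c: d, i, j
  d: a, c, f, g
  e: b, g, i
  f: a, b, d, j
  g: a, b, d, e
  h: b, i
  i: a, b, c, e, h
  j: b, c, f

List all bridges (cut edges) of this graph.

none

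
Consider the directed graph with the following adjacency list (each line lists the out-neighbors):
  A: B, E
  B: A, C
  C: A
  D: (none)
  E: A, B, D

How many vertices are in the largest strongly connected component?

4

{A, B, C, E} are all mutually reachable — one SCC of size 4.
{D} is an SCC by itself.
The largest has 4 vertices.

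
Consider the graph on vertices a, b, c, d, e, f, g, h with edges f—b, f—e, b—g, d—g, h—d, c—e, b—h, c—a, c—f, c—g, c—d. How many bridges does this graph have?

The edges on the cycle c-f-b-h-d-g-c are not bridges since each lies on that cycle.
But removing c—a disconnects c from a — this is a bridge.

1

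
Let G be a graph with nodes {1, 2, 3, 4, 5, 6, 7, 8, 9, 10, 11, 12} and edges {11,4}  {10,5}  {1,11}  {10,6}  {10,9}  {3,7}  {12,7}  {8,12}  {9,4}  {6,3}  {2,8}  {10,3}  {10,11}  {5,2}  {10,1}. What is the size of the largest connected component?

12

Starting from 1 we can reach 1, 2, 3, 4, 5, 6, 7, 8, 9, 10, 11, 12. That is one component of size 12.
The largest has 12 vertices.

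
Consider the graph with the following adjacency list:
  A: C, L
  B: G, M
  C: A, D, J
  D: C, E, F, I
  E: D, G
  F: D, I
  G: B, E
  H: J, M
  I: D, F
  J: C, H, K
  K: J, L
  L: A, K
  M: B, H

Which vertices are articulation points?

D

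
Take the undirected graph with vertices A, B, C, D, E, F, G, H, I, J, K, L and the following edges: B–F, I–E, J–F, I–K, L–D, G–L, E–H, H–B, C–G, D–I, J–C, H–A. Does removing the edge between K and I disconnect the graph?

Yes

Removing K–I leaves no path between K and I: the component count goes from 1 to 2. So it is a bridge.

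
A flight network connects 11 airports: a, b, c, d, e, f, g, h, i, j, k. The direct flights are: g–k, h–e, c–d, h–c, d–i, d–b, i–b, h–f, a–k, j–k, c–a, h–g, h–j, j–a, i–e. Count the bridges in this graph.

1

The edges on the cycle d-i-b-d are not bridges since each lies on that cycle.
But removing f–h disconnects f from h — this is a bridge.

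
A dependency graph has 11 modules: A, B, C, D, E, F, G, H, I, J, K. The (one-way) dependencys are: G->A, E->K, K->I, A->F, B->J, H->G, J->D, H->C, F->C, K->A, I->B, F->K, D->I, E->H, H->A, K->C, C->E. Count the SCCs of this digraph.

2

{A, C, E, F, G, H, K} are all mutually reachable — one SCC of size 7.
{B, D, I, J} are all mutually reachable — one SCC of size 4.
That gives 2 strongly connected components.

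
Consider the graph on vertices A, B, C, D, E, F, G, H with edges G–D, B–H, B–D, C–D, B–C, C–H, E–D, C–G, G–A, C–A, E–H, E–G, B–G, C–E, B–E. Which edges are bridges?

none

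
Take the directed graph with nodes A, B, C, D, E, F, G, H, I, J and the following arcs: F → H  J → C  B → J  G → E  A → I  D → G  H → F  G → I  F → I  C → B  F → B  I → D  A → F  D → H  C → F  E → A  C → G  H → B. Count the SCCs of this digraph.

1

{A, B, C, D, E, F, G, H, I, J} are all mutually reachable — one SCC of size 10.
That gives 1 strongly connected component.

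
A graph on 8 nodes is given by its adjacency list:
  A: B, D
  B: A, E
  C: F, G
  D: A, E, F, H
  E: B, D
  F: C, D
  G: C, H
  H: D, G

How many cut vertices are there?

Removing D increases the component count from 1 to 2, so D is a cut vertex.
By contrast removing F leaves 1 component; it is not a cut vertex. No other vertex is a cut vertex either.

1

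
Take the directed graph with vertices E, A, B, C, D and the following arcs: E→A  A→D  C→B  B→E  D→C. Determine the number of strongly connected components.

1

{A, B, C, D, E} are all mutually reachable — one SCC of size 5.
That gives 1 strongly connected component.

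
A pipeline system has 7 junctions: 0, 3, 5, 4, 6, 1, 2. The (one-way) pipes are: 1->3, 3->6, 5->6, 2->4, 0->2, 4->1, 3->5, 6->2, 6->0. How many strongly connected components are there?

1

{0, 1, 2, 3, 4, 5, 6} are all mutually reachable — one SCC of size 7.
That gives 1 strongly connected component.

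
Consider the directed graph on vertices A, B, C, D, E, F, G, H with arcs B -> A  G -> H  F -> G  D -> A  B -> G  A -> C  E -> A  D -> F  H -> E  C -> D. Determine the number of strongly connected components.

{A, C, D, E, F, G, H} are all mutually reachable — one SCC of size 7.
{B} is an SCC by itself.
That gives 2 strongly connected components.

2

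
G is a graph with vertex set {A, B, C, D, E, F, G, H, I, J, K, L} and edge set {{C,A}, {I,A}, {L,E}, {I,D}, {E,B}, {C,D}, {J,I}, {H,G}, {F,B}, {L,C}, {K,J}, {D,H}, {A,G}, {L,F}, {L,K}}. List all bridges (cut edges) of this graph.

The edges on the cycle L-E-B-F-L are not bridges since each lies on that cycle.
Every edge lies on some cycle, so there are no bridges.

none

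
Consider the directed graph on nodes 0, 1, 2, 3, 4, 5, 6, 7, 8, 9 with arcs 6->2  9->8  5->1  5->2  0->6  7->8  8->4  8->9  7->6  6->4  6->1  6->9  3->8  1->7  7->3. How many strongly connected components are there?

{1, 6, 7} are all mutually reachable — one SCC of size 3.
{8, 9} are all mutually reachable — one SCC of size 2.
{4} is an SCC by itself.
{2} is an SCC by itself.
{3} is an SCC by itself.
(and 2 more singleton SCCs)
That gives 7 strongly connected components.

7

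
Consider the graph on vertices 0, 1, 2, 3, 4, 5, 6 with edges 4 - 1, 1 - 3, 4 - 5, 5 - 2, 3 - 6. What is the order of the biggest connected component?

0 is isolated — a component by itself.
Starting from 1 we can reach 1, 2, 3, 4, 5, 6. That is one component of size 6.
The largest has 6 vertices.

6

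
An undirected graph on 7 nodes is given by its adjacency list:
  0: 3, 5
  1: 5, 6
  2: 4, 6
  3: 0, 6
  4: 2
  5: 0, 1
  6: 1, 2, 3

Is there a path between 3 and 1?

From 3 we can reach 0, 1, 2, 3, 4, 5, 6, which includes 1.

Yes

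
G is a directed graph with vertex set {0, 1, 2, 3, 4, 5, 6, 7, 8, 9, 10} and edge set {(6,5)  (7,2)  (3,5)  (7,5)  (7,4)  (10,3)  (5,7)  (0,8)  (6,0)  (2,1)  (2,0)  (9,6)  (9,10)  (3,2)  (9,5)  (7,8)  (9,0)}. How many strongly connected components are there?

10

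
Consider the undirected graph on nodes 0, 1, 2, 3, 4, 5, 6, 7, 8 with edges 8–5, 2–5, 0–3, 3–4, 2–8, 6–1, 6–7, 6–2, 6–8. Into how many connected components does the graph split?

Starting from 0 we can reach 0, 3, 4. That is one component of size 3.
Starting from 1 we can reach 1, 2, 5, 6, 7, 8. That is one component of size 6.
Total: 2 components.

2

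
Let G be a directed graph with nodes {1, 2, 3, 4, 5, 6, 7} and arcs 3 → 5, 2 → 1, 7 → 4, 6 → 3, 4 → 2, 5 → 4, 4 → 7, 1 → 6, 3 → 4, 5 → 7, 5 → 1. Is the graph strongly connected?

Yes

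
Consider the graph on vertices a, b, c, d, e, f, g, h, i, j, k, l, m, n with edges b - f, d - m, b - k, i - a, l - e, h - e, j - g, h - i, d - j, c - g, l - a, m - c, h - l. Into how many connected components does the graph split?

4

n is isolated — a component by itself.
Starting from b we can reach b, f, k. That is one component of size 3.
Starting from a we can reach a, e, h, i, l. That is one component of size 5.
Starting from c we can reach c, d, g, j, m. That is one component of size 5.
Total: 4 components.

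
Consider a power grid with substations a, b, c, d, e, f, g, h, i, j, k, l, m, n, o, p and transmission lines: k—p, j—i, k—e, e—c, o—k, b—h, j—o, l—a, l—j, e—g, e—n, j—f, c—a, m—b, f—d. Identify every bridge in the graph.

b-h, b-m, d-f, e-g, e-n, f-j, i-j, k-p

The edges on the cycle l-j-o-k-e-c-a-l are not bridges since each lies on that cycle.
But removing g—e disconnects g from e; removing j—i disconnects j from i; removing j—f disconnects j from f; removing m—b disconnects m from b — these are bridges.
In total 8 edges are bridges.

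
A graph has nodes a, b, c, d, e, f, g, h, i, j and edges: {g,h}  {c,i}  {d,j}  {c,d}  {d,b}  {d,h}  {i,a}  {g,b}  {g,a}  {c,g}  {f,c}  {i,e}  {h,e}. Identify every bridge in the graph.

The edges on the cycle c-g-h-e-i-c are not bridges since each lies on that cycle.
But removing j—d disconnects j from d; removing f—c disconnects f from c — these are bridges.

c-f, d-j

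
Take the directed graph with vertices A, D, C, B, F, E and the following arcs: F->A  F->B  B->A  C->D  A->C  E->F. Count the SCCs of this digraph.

{F} is an SCC by itself.
{D} is an SCC by itself.
{B} is an SCC by itself.
{C} is an SCC by itself.
{A} is an SCC by itself.
(and 1 more singleton SCC)
That gives 6 strongly connected components.

6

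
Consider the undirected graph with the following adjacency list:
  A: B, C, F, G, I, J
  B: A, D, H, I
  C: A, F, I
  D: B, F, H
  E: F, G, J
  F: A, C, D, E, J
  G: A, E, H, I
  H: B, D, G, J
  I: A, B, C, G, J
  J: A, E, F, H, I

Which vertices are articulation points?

none

Removing B, for instance, still leaves 1 component. No single vertex removal increases the component count — the graph has no articulation points.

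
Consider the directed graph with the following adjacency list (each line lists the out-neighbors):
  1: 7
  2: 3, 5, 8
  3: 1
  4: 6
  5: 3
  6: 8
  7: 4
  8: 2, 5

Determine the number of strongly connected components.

1

{1, 2, 3, 4, 5, 6, 7, 8} are all mutually reachable — one SCC of size 8.
That gives 1 strongly connected component.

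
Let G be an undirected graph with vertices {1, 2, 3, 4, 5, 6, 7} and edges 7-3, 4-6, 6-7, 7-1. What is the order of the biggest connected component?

2 is isolated — a component by itself.
5 is isolated — a component by itself.
Starting from 1 we can reach 1, 3, 4, 6, 7. That is one component of size 5.
The largest has 5 vertices.

5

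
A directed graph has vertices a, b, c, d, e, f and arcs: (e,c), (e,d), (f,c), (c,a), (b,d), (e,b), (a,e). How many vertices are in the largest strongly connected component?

3

{a, c, e} are all mutually reachable — one SCC of size 3.
{f} is an SCC by itself.
{b} is an SCC by itself.
{d} is an SCC by itself.
The largest has 3 vertices.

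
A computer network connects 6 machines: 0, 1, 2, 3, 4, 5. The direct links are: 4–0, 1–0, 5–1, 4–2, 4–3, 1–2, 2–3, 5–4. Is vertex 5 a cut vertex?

No

Deleting 5 leaves 1 component (was 1) (its neighbors 1, 4 remain connected to each other), so 5 is not a cut vertex.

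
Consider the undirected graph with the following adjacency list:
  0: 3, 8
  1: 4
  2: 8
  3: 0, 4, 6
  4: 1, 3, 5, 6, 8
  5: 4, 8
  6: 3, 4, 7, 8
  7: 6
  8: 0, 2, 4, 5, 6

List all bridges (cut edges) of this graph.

1-4, 2-8, 6-7

The edges on the cycle 8-4-6-3-0-8 are not bridges since each lies on that cycle.
But removing 4-1 disconnects 4 from 1; removing 8-2 disconnects 8 from 2; removing 6-7 disconnects 6 from 7 — these are bridges.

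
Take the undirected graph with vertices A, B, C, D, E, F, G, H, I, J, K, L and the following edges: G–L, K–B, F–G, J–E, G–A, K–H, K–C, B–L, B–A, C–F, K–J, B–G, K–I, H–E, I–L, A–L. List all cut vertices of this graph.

K

Removing K increases the component count from 2 to 3, so K is a cut vertex.
By contrast removing E leaves 2 components; it is not a cut vertex. No other vertex is a cut vertex either.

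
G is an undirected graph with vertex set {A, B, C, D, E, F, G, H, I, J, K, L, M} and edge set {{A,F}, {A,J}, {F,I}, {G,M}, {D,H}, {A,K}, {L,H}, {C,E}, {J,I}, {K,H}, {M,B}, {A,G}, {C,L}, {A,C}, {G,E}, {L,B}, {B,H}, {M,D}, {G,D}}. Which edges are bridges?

none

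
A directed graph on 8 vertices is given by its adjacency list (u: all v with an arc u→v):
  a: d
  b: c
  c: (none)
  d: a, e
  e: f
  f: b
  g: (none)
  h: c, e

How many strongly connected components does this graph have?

7

{a, d} are all mutually reachable — one SCC of size 2.
{f} is an SCC by itself.
{b} is an SCC by itself.
{e} is an SCC by itself.
{c} is an SCC by itself.
(and 2 more singleton SCCs)
That gives 7 strongly connected components.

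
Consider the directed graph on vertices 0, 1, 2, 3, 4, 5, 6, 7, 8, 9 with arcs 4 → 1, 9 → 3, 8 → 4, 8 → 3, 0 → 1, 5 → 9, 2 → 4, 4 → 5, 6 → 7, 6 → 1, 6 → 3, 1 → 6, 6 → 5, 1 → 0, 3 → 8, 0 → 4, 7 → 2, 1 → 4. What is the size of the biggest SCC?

{0, 1, 2, 3, 4, 5, 6, 7, 8, 9} are all mutually reachable — one SCC of size 10.
The largest has 10 vertices.

10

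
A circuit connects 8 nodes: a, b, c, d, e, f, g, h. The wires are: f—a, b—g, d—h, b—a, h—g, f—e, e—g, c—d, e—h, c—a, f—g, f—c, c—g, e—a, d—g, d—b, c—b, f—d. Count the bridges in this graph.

The edges on the cycle f-c-a-b-d-f are not bridges since each lies on that cycle.
Every edge lies on some cycle, so there are no bridges.

0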